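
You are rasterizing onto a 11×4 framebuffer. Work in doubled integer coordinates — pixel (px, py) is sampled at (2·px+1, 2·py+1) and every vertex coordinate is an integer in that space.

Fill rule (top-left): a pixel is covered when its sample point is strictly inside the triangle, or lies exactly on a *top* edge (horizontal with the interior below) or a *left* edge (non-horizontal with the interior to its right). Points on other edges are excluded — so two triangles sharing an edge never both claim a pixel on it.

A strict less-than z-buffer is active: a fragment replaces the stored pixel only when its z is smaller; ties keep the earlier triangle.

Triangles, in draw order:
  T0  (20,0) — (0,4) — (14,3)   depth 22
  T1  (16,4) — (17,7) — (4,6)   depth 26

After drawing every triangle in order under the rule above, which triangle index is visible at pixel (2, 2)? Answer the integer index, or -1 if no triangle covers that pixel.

T0:
  2·area = 36  (B↔C swapped to make it positive)
  edge (20, 0)→(14, 3): d=(-6,3) right/bottom  bias=-1
  edge (14, 3)→(0, 4): d=(-14,1) right/bottom  bias=-1
  edge (0, 4)→(20, 0): d=(20,-4) top-left  bias=+0
    (7,0)@(15, 1): e=[9,27,0] → X  [on edge]
    (8,0)@(17, 1): e=[3,25,8] → X
    (9,0)@(19, 1): e=[-3,23,16] → .
    (2,1)@(5, 3): e=[27,9,0] → X  [on edge]
    (3,1)@(7, 3): e=[21,7,8] → X
    (4,1)@(9, 3): e=[15,5,16] → X
    (5,1)@(11, 3): e=[9,3,24] → X
    (6,1)@(13, 3): e=[3,1,32] → X
    (7,1)@(15, 3): e=[-3,-1,40] → .
    (8,1)@(17, 3): e=[-9,-3,48] → .
    (2,2)@(5, 5): e=[15,-19,40] → .
    (3,2)@(7, 5): e=[9,-21,48] → .
  covered (7 px):
    . . . . . . . X X . .
    . . X X X X X . . . .
    . . . . . . . . . . .
    . . . . . . . . . . .
T1:
  2·area = 38
  edge (16, 4)→(17, 7): d=(1,3) right/bottom  bias=-1
  edge (17, 7)→(4, 6): d=(-13,-1) top-left  bias=+0
  edge (4, 6)→(16, 4): d=(12,-2) top-left  bias=+0
    (7,0)@(15, 1): e=[0,76,-38] → .  [on edge]
    (5,2)@(11, 5): e=[16,20,2] → X
    (6,2)@(13, 5): e=[10,22,6] → X
    (7,2)@(15, 5): e=[4,24,10] → X
    (8,2)@(17, 5): e=[-2,26,14] → .
    (5,3)@(11, 7): e=[18,-6,26] → .
    (6,3)@(13, 7): e=[12,-4,30] → .
    (7,3)@(15, 7): e=[6,-2,34] → .
    (8,3)@(17, 7): e=[0,0,38] → .  [on edge]
  covered (3 px):
    . . . . . . . . . . .
    . . . . . . . . . . .
    . . . . . X X X . . .
    . . . . . . . . . . .

Z-buffer (winner per pixel, '.' = empty):
  . . . . . . . 0 0 . .
  . . 0 0 0 0 0 . . . .
  . . . . . 1 1 1 . . .
  . . . . . . . . . . .

Final: -1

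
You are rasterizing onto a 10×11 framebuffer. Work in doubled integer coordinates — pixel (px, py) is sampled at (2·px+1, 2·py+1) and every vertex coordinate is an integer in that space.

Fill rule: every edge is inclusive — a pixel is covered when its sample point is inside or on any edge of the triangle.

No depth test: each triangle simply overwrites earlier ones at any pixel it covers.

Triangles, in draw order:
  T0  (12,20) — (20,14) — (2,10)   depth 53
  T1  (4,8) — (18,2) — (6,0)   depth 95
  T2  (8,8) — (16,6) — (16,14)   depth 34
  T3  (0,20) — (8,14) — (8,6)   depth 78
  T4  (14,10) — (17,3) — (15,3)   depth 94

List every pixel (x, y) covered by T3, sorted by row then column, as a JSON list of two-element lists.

T0:
  2·area = 140  (B↔C swapped to make it positive)
  edge (12, 20)→(2, 10): d=(-10,-10) inclusive
  edge (2, 10)→(20, 14): d=(18,4) inclusive
  edge (20, 14)→(12, 20): d=(-8,6) inclusive
    (0,4)@(1, 9): e=[0,-14,154] → ·  [on edge]
    (1,5)@(3, 11): e=[0,14,126] → #  [on edge]
    (2,5)@(5, 11): e=[20,6,114] → #
    (3,5)@(7, 11): e=[40,-2,102] → ·
    (1,6)@(3, 13): e=[-20,50,110] → ·
    (2,6)@(5, 13): e=[0,42,98] → #  [on edge]
    (3,6)@(7, 13): e=[20,34,86] → #
    (4,6)@(9, 13): e=[40,26,74] → #
    (5,6)@(11, 13): e=[60,18,62] → #
    (6,6)@(13, 13): e=[80,10,50] → #
    (7,6)@(15, 13): e=[100,2,38] → #
    (8,6)@(17, 13): e=[120,-6,26] → ·
    (3,7)@(7, 15): e=[0,70,70] → #  [on edge]
    (4,8)@(9, 17): e=[0,98,42] → #  [on edge]
    (5,9)@(11, 19): e=[0,126,14] → #  [on edge]
    (6,10)@(13, 21): e=[0,154,-14] → ·  [on edge]
  covered (20 px):
    · · · · · · · · · ·
    · · · · · · · · · ·
    · · · · · · · · · ·
    · · · · · · · · · ·
    · · · · · · · · · ·
    · # # · · · · · · ·
    · · # # # # # # · ·
    · · · # # # # # # ·
    · · · · # # # # · ·
    · · · · · # # · · ·
    · · · · · · · · · ·
T1:
  2·area = 100  (B↔C swapped to make it positive)
  edge (4, 8)→(6, 0): d=(2,-8) inclusive
  edge (6, 0)→(18, 2): d=(12,2) inclusive
  edge (18, 2)→(4, 8): d=(-14,6) inclusive
    (3,0)@(7, 1): e=[10,10,80] → #
    (4,0)@(9, 1): e=[26,6,68] → #
    (5,0)@(11, 1): e=[42,2,56] → #
    (6,0)@(13, 1): e=[58,-2,44] → ·
    (3,1)@(7, 3): e=[14,34,52] → #
    (6,1)@(13, 3): e=[62,22,16] → #
    (7,1)@(15, 3): e=[78,18,4] → #
    (8,1)@(17, 3): e=[94,14,-8] → ·
    (2,2)@(5, 5): e=[2,62,36] → #
    (5,2)@(11, 5): e=[50,50,0] → #  [on edge]
    (6,2)@(13, 5): e=[66,46,-12] → ·
    (7,2)@(15, 5): e=[82,42,-24] → ·
  covered (13 px):
    · · · # # # · · · ·
    · · · # # # # # · ·
    · · # # # # · · · ·
    · · # · · · · · · ·
    · · · · · · · · · ·
    · · · · · · · · · ·
    · · · · · · · · · ·
    · · · · · · · · · ·
    · · · · · · · · · ·
    · · · · · · · · · ·
    · · · · · · · · · ·
T2:
  2·area = 64
  edge (8, 8)→(16, 6): d=(8,-2) inclusive
  edge (16, 6)→(16, 14): d=(0,8) inclusive
  edge (16, 14)→(8, 8): d=(-8,-6) inclusive
    (6,3)@(13, 7): e=[2,24,38] → #
    (7,3)@(15, 7): e=[6,8,50] → #
    (8,3)@(17, 7): e=[10,-8,62] → ·
    (5,4)@(11, 9): e=[14,40,10] → #
    (8,4)@(17, 9): e=[26,-8,46] → ·
    (5,5)@(11, 11): e=[30,40,-6] → ·
    (6,5)@(13, 11): e=[34,24,6] → #
    (8,5)@(17, 11): e=[42,-8,30] → ·
    (6,6)@(13, 13): e=[50,24,-10] → ·
    (7,6)@(15, 13): e=[54,8,2] → #
    (8,6)@(17, 13): e=[58,-8,14] → ·
    (7,7)@(15, 15): e=[70,8,-14] → ·
  covered (8 px):
    · · · · · · · · · ·
    · · · · · · · · · ·
    · · · · · · · · · ·
    · · · · · · # # · ·
    · · · · · # # # · ·
    · · · · · · # # · ·
    · · · · · · · # · ·
    · · · · · · · · · ·
    · · · · · · · · · ·
    · · · · · · · · · ·
    · · · · · · · · · ·
T3:
  2·area = 64  (B↔C swapped to make it positive)
  edge (0, 20)→(8, 6): d=(8,-14) inclusive
  edge (8, 6)→(8, 14): d=(0,8) inclusive
  edge (8, 14)→(0, 20): d=(-8,6) inclusive
    (3,4)@(7, 9): e=[10,8,46] → #
    (4,4)@(9, 9): e=[38,-8,34] → ·
    (3,5)@(7, 11): e=[26,8,30] → #
    (4,5)@(9, 11): e=[54,-8,18] → ·
    (2,6)@(5, 13): e=[14,24,26] → #
    (4,6)@(9, 13): e=[70,-8,2] → ·
    (1,7)@(3, 15): e=[2,40,22] → #
    (3,7)@(7, 15): e=[58,8,-2] → ·
    (1,8)@(3, 17): e=[18,40,6] → #
    (2,8)@(5, 17): e=[46,24,-6] → ·
    (0,9)@(1, 19): e=[6,56,2] → #
    (1,9)@(3, 19): e=[34,40,-10] → ·
  covered (8 px):
    · · · · · · · · · ·
    · · · · · · · · · ·
    · · · · · · · · · ·
    · · · · · · · · · ·
    · · · # · · · · · ·
    · · · # · · · · · ·
    · · # # · · · · · ·
    · # # · · · · · · ·
    · # · · · · · · · ·
    # · · · · · · · · ·
    · · · · · · · · · ·
T4:
  2·area = 14  (B↔C swapped to make it positive)
  edge (14, 10)→(15, 3): d=(1,-7) inclusive
  edge (15, 3)→(17, 3): d=(2,0) inclusive
  edge (17, 3)→(14, 10): d=(-3,7) inclusive
    (0,1)@(1, 3): e=[-98,0,112] → ·  [on edge]
    (1,1)@(3, 3): e=[-84,0,98] → ·  [on edge]
    (2,1)@(5, 3): e=[-70,0,84] → ·  [on edge]
    (3,1)@(7, 3): e=[-56,0,70] → ·  [on edge]
    (4,1)@(9, 3): e=[-42,0,56] → ·  [on edge]
    (5,1)@(11, 3): e=[-28,0,42] → ·  [on edge]
    (6,1)@(13, 3): e=[-14,0,28] → ·  [on edge]
    (7,1)@(15, 3): e=[0,0,14] → #  [on edge]
    (8,1)@(17, 3): e=[14,0,0] → #  [on edge]
    (9,1)@(19, 3): e=[28,0,-14] → ·  [on edge]
    (7,2)@(15, 5): e=[2,4,8] → #
    (8,2)@(17, 5): e=[16,4,-6] → ·
    (5,8)@(11, 17): e=[-14,28,0] → ·  [on edge]
    (6,8)@(13, 17): e=[0,28,-14] → ·  [on edge]
  covered (4 px):
    · · · · · · · · · ·
    · · · · · · · # # ·
    · · · · · · · # · ·
    · · · · · · · # · ·
    · · · · · · · · · ·
    · · · · · · · · · ·
    · · · · · · · · · ·
    · · · · · · · · · ·
    · · · · · · · · · ·
    · · · · · · · · · ·
    · · · · · · · · · ·

Final: [[3,4],[3,5],[2,6],[3,6],[1,7],[2,7],[1,8],[0,9]]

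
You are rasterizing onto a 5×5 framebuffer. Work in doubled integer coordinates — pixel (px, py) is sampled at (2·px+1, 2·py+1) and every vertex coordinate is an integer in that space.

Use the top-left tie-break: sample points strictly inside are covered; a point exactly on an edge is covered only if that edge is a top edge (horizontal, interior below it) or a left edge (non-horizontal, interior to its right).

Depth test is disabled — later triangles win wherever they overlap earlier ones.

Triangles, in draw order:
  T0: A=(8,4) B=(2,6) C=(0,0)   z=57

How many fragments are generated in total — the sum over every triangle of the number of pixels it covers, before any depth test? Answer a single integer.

T0:
  2·area = 40
  edge (8, 4)→(2, 6): d=(-6,2) right/bottom  bias=-1
  edge (2, 6)→(0, 0): d=(-2,-6) top-left  bias=+0
  edge (0, 0)→(8, 4): d=(8,4) right/bottom  bias=-1
    (0,0)@(1, 1): e=[32,4,4] → █
    (1,0)@(3, 1): e=[28,16,-4] → ·
    (0,1)@(1, 3): e=[20,0,20] → █  [on edge]
    (1,1)@(3, 3): e=[16,12,12] → █
    (2,1)@(5, 3): e=[12,24,4] → █
    (3,1)@(7, 3): e=[8,36,-4] → ·
    (0,2)@(1, 5): e=[8,-4,36] → ·
    (1,2)@(3, 5): e=[4,8,28] → █
    (2,2)@(5, 5): e=[0,20,20] → ·  [on edge]
    (1,3)@(3, 7): e=[-8,4,44] → ·
    (1,4)@(3, 9): e=[-20,0,60] → ·  [on edge]
  covered (5 px):
    █ · · · ·
    █ █ █ · ·
    · █ · · ·
    · · · · ·
    · · · · ·

Final: 5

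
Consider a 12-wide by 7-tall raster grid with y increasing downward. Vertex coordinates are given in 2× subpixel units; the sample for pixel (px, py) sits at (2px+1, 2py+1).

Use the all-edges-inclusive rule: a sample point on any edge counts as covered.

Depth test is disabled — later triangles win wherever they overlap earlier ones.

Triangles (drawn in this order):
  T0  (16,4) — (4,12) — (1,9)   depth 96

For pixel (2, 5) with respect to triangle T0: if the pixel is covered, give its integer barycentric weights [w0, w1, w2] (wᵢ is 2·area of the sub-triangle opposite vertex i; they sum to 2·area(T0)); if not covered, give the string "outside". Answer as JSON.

T0:
  2·area = 60
  edge (16, 4)→(4, 12): d=(-12,8) inclusive
  edge (4, 12)→(1, 9): d=(-3,-3) inclusive
  edge (1, 9)→(16, 4): d=(15,-5) inclusive
    (9,1)@(19, 3): e=[-12,72,0] → ·  [on edge]
    (6,2)@(13, 5): e=[12,48,0] → █  [on edge]
    (7,2)@(15, 5): e=[-4,54,10] → ·
    (3,3)@(7, 7): e=[36,24,0] → █  [on edge]
    (4,3)@(9, 7): e=[20,30,10] → █
    (5,3)@(11, 7): e=[4,36,20] → █
    (6,3)@(13, 7): e=[-12,42,30] → ·
    (0,4)@(1, 9): e=[60,0,0] → █  [on edge]
    (1,4)@(3, 9): e=[44,6,10] → █
    (2,4)@(5, 9): e=[28,12,20] → █
    (4,4)@(9, 9): e=[-4,24,40] → ·
    (5,4)@(11, 9): e=[-20,30,50] → ·
    (1,5)@(3, 11): e=[20,0,40] → █  [on edge]
    (2,6)@(5, 13): e=[-20,0,80] → ·  [on edge]
  covered (10 px):
    · · · · · · · · · · · ·
    · · · · · · · · · · · ·
    · · · · · · █ · · · · ·
    · · · █ █ █ · · · · · ·
    █ █ █ █ · · · · · · · ·
    · █ █ · · · · · · · · ·
    · · · · · · · · · · · ·

Answer: [6,50,4]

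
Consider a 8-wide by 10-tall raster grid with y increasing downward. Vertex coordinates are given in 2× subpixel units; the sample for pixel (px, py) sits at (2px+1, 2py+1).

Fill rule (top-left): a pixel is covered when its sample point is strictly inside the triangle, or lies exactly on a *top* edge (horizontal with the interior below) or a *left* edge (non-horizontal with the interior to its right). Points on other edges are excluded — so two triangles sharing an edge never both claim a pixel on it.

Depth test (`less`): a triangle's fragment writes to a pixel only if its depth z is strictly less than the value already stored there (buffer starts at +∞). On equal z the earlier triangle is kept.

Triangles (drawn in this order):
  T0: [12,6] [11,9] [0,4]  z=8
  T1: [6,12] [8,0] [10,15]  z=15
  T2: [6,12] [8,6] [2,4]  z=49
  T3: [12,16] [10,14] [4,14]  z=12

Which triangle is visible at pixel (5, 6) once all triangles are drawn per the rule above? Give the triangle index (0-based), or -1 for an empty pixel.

T0:
  2·area = 38
  edge (12, 6)→(11, 9): d=(-1,3) right/bottom  bias=-1
  edge (11, 9)→(0, 4): d=(-11,-5) top-left  bias=+0
  edge (0, 4)→(12, 6): d=(12,2) right/bottom  bias=-1
    (6,1)@(13, 3): e=[0,76,-38] → ·  [on edge]
    (1,2)@(3, 5): e=[28,4,6] → #
    (2,2)@(5, 5): e=[22,14,2] → #
    (3,2)@(7, 5): e=[16,24,-2] → ·
    (1,3)@(3, 7): e=[26,-18,30] → ·
    (2,3)@(5, 7): e=[20,-8,26] → ·
    (3,3)@(7, 7): e=[14,2,22] → #
    (4,3)@(9, 7): e=[8,12,18] → #
    (5,3)@(11, 7): e=[2,22,14] → #
    (6,3)@(13, 7): e=[-4,32,10] → ·
    (3,4)@(7, 9): e=[12,-20,46] → ·
    (4,4)@(9, 9): e=[6,-10,42] → ·
    (5,4)@(11, 9): e=[0,0,38] → ·  [on edge]
    (4,7)@(9, 15): e=[0,-76,114] → ·  [on edge]
  covered (5 px):
    · · · · · · · ·
    · · · · · · · ·
    · # # · · · · ·
    · · · # # # · ·
    · · · · · · · ·
    · · · · · · · ·
    · · · · · · · ·
    · · · · · · · ·
    · · · · · · · ·
    · · · · · · · ·
T1:
  2·area = 54
  edge (6, 12)→(8, 0): d=(2,-12) top-left  bias=+0
  edge (8, 0)→(10, 15): d=(2,15) right/bottom  bias=-1
  edge (10, 15)→(6, 12): d=(-4,-3) top-left  bias=+0
    (3,3)@(7, 7): e=[2,29,23] → #
    (4,3)@(9, 7): e=[26,-1,29] → ·
    (3,4)@(7, 9): e=[6,33,15] → #
    (4,4)@(9, 9): e=[30,3,21] → #
    (5,4)@(11, 9): e=[54,-27,27] → ·
    (3,5)@(7, 11): e=[10,37,7] → #
    (5,5)@(11, 11): e=[58,-23,19] → ·
    (3,6)@(7, 13): e=[14,41,-1] → ·
    (4,6)@(9, 13): e=[38,11,5] → #
    (5,6)@(11, 13): e=[62,-19,11] → ·
    (4,7)@(9, 15): e=[42,15,-3] → ·
  covered (6 px):
    · · · · · · · ·
    · · · · · · · ·
    · · · · · · · ·
    · · · # · · · ·
    · · · # # · · ·
    · · · # # · · ·
    · · · · # · · ·
    · · · · · · · ·
    · · · · · · · ·
    · · · · · · · ·
T2:
  2·area = 40  (B↔C swapped to make it positive)
  edge (6, 12)→(2, 4): d=(-4,-8) top-left  bias=+0
  edge (2, 4)→(8, 6): d=(6,2) right/bottom  bias=-1
  edge (8, 6)→(6, 12): d=(-2,6) right/bottom  bias=-1
    (4,1)@(9, 3): e=[60,-20,0] → ·  [on edge]
    (1,2)@(3, 5): e=[4,4,32] → #
    (2,2)@(5, 5): e=[20,0,20] → ·  [on edge]
    (1,3)@(3, 7): e=[-4,16,28] → ·
    (2,3)@(5, 7): e=[12,12,16] → #
    (3,3)@(7, 7): e=[28,8,4] → #
    (4,3)@(9, 7): e=[44,4,-8] → ·
    (5,3)@(11, 7): e=[60,0,-20] → ·  [on edge]
    (2,4)@(5, 9): e=[4,24,12] → #
    (3,4)@(7, 9): e=[20,20,0] → ·  [on edge]
    (2,5)@(5, 11): e=[-4,36,8] → ·
    (2,7)@(5, 15): e=[-20,60,0] → ·  [on edge]
  covered (4 px):
    · · · · · · · ·
    · · · · · · · ·
    · # · · · · · ·
    · · # # · · · ·
    · · # · · · · ·
    · · · · · · · ·
    · · · · · · · ·
    · · · · · · · ·
    · · · · · · · ·
    · · · · · · · ·
T3:
  2·area = 12  (B↔C swapped to make it positive)
  edge (12, 16)→(4, 14): d=(-8,-2) top-left  bias=+0
  edge (4, 14)→(10, 14): d=(6,0) top-left  bias=+0
  edge (10, 14)→(12, 16): d=(2,2) right/bottom  bias=-1
    (0,2)@(1, 5): e=[66,-54,0] → ·  [on edge]
    (1,3)@(3, 7): e=[54,-42,0] → ·  [on edge]
    (2,4)@(5, 9): e=[42,-30,0] → ·  [on edge]
    (3,5)@(7, 11): e=[30,-18,0] → ·  [on edge]
    (4,6)@(9, 13): e=[18,-6,0] → ·  [on edge]
    (4,7)@(9, 15): e=[2,6,4] → #
    (5,7)@(11, 15): e=[6,6,0] → ·  [on edge]
    (4,8)@(9, 17): e=[-14,18,8] → ·
    (6,8)@(13, 17): e=[-6,18,0] → ·  [on edge]
    (7,9)@(15, 19): e=[-18,30,0] → ·  [on edge]
  covered (1 px):
    · · · · · · · ·
    · · · · · · · ·
    · · · · · · · ·
    · · · · · · · ·
    · · · · · · · ·
    · · · · · · · ·
    · · · · · · · ·
    · · · · # · · ·
    · · · · · · · ·
    · · · · · · · ·

Z-buffer (winner per pixel, '.' = empty):
  . . . . . . . .
  . . . . . . . .
  . 0 0 . . . . .
  . . 2 0 0 0 . .
  . . 2 1 1 . . .
  . . . 1 1 . . .
  . . . . 1 . . .
  . . . . 3 . . .
  . . . . . . . .
  . . . . . . . .

Answer: -1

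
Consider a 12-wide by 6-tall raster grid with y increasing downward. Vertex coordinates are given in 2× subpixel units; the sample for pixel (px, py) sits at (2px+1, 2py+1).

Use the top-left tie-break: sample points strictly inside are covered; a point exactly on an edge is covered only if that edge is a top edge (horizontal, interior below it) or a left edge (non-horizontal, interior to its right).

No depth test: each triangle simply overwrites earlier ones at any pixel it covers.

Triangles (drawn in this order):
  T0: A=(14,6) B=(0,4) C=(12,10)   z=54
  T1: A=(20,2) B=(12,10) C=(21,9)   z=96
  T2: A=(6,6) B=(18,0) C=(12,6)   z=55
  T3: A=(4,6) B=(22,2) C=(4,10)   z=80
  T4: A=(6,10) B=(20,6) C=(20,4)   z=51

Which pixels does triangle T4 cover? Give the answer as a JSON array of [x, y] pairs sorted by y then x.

T0:
  2·area = 60  (B↔C swapped to make it positive)
  edge (14, 6)→(12, 10): d=(-2,4) right/bottom  bias=-1
  edge (12, 10)→(0, 4): d=(-12,-6) top-left  bias=+0
  edge (0, 4)→(14, 6): d=(14,2) right/bottom  bias=-1
    (1,2)@(3, 5): e=[46,6,8] → #
    (2,2)@(5, 5): e=[38,18,4] → #
    (3,2)@(7, 5): e=[30,30,0] → ·  [on edge]
    (1,3)@(3, 7): e=[42,-18,36] → ·
    (2,3)@(5, 7): e=[34,-6,32] → ·
    (3,3)@(7, 7): e=[26,6,28] → #
    (4,3)@(9, 7): e=[18,18,24] → #
    (5,3)@(11, 7): e=[10,30,20] → #
    (6,3)@(13, 7): e=[2,42,16] → #
    (7,3)@(15, 7): e=[-6,54,12] → ·
    (10,3)@(21, 7): e=[-30,90,0] → ·  [on edge]
    (3,4)@(7, 9): e=[22,-18,56] → ·
  covered (7 px):
    · · · · · · · · · · · ·
    · · · · · · · · · · · ·
    · # # · · · · · · · · ·
    · · · # # # # · · · · ·
    · · · · · # · · · · · ·
    · · · · · · · · · · · ·
T1:
  2·area = 64  (B↔C swapped to make it positive)
  edge (20, 2)→(21, 9): d=(1,7) right/bottom  bias=-1
  edge (21, 9)→(12, 10): d=(-9,1) right/bottom  bias=-1
  edge (12, 10)→(20, 2): d=(8,-8) top-left  bias=+0
    (10,0)@(21, 1): e=[-8,72,0] → ·  [on edge]
    (9,1)@(19, 3): e=[8,56,0] → #  [on edge]
    (10,1)@(21, 3): e=[-6,54,16] → ·
    (8,2)@(17, 5): e=[24,40,0] → #  [on edge]
    (10,2)@(21, 5): e=[-4,36,32] → ·
    (7,3)@(15, 7): e=[40,24,0] → #  [on edge]
    (10,3)@(21, 7): e=[-2,18,48] → ·
    (6,4)@(13, 9): e=[56,8,0] → #  [on edge]
    (10,4)@(21, 9): e=[0,0,64] → ·  [on edge]
    (1,5)@(3, 11): e=[128,0,-64] → ·  [on edge]
    (5,5)@(11, 11): e=[72,-8,0] → ·  [on edge]
    (6,5)@(13, 11): e=[58,-10,16] → ·
  covered (10 px):
    · · · · · · · · · · · ·
    · · · · · · · · · # · ·
    · · · · · · · · # # · ·
    · · · · · · · # # # · ·
    · · · · · · # # # # · ·
    · · · · · · · · · · · ·
T2:
  2·area = 36
  edge (6, 6)→(18, 0): d=(12,-6) top-left  bias=+0
  edge (18, 0)→(12, 6): d=(-6,6) right/bottom  bias=-1
  edge (12, 6)→(6, 6): d=(-6,0) right/bottom  bias=-1
    (8,0)@(17, 1): e=[6,0,30] → ·  [on edge]
    (6,1)@(13, 3): e=[6,12,18] → #
    (7,1)@(15, 3): e=[18,0,18] → ·  [on edge]
    (4,2)@(9, 5): e=[6,24,6] → #
    (5,2)@(11, 5): e=[18,12,6] → #
    (6,2)@(13, 5): e=[30,0,6] → ·  [on edge]
    (4,3)@(9, 7): e=[30,12,-6] → ·
    (5,3)@(11, 7): e=[42,0,-6] → ·  [on edge]
    (4,4)@(9, 9): e=[54,0,-18] → ·  [on edge]
    (3,5)@(7, 11): e=[66,0,-30] → ·  [on edge]
  covered (3 px):
    · · · · · · · · · · · ·
    · · · · · · # · · · · ·
    · · · · # # · · · · · ·
    · · · · · · · · · · · ·
    · · · · · · · · · · · ·
    · · · · · · · · · · · ·
T3:
  2·area = 72
  edge (4, 6)→(22, 2): d=(18,-4) top-left  bias=+0
  edge (22, 2)→(4, 10): d=(-18,8) right/bottom  bias=-1
  edge (4, 10)→(4, 6): d=(0,-4) top-left  bias=+0
    (9,1)@(19, 3): e=[6,6,60] → #
    (10,1)@(21, 3): e=[14,-10,68] → ·
    (4,2)@(9, 5): e=[2,50,20] → #
    (5,2)@(11, 5): e=[10,34,28] → #
    (6,2)@(13, 5): e=[18,18,36] → #
    (7,2)@(15, 5): e=[26,2,44] → #
    (8,2)@(17, 5): e=[34,-14,52] → ·
    (9,2)@(19, 5): e=[42,-30,60] → ·
    (2,3)@(5, 7): e=[22,46,4] → #
    (3,3)@(7, 7): e=[30,30,12] → #
    (5,3)@(11, 7): e=[46,-2,28] → ·
    (6,3)@(13, 7): e=[54,-18,36] → ·
  covered (9 px):
    · · · · · · · · · · · ·
    · · · · · · · · · # · ·
    · · · · # # # # · · · ·
    · · # # # · · · · · · ·
    · · # · · · · · · · · ·
    · · · · · · · · · · · ·
T4:
  2·area = 28  (B↔C swapped to make it positive)
  edge (6, 10)→(20, 4): d=(14,-6) top-left  bias=+0
  edge (20, 4)→(20, 6): d=(0,2) right/bottom  bias=-1
  edge (20, 6)→(6, 10): d=(-14,4) right/bottom  bias=-1
    (9,2)@(19, 5): e=[8,2,18] → #
    (10,2)@(21, 5): e=[20,-2,10] → ·
    (6,3)@(13, 7): e=[0,14,14] → #  [on edge]
    (7,3)@(15, 7): e=[12,10,6] → #
    (8,3)@(17, 7): e=[24,6,-2] → ·
    (9,3)@(19, 7): e=[36,2,-10] → ·
    (4,4)@(9, 9): e=[4,22,2] → #
    (5,4)@(11, 9): e=[16,18,-6] → ·
    (6,4)@(13, 9): e=[28,14,-14] → ·
    (7,4)@(15, 9): e=[40,10,-22] → ·
    (4,5)@(9, 11): e=[32,22,-26] → ·
  covered (4 px):
    · · · · · · · · · · · ·
    · · · · · · · · · · · ·
    · · · · · · · · · # · ·
    · · · · · · # # · · · ·
    · · · · # · · · · · · ·
    · · · · · · · · · · · ·

Final: [[9,2],[6,3],[7,3],[4,4]]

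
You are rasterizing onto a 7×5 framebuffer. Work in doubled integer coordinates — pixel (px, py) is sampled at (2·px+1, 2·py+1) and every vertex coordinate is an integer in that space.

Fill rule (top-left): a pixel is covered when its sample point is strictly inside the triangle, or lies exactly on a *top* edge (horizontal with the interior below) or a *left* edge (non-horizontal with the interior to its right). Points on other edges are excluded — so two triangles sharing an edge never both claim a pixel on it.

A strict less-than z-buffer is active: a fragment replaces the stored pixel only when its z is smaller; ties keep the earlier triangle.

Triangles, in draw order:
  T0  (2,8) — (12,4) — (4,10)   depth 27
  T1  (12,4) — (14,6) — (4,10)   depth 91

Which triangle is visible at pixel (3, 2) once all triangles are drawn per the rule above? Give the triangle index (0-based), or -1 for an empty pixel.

T0:
  2·area = 28
  edge (2, 8)→(12, 4): d=(10,-4) top-left  bias=+0
  edge (12, 4)→(4, 10): d=(-8,6) right/bottom  bias=-1
  edge (4, 10)→(2, 8): d=(-2,-2) top-left  bias=+0
    (0,3)@(1, 7): e=[-14,42,0] → ·  [on edge]
    (2,3)@(5, 7): e=[2,18,8] → █
    (3,3)@(7, 7): e=[10,6,12] → █
    (4,3)@(9, 7): e=[18,-6,16] → ·
    (1,4)@(3, 9): e=[14,14,0] → █  [on edge]
    (3,4)@(7, 9): e=[30,-10,8] → ·
  covered (4 px):
    · · · · · · ·
    · · · · · · ·
    · · · · · · ·
    · · █ █ · · ·
    · █ █ · · · ·
T1:
  2·area = 28
  edge (12, 4)→(14, 6): d=(2,2) right/bottom  bias=-1
  edge (14, 6)→(4, 10): d=(-10,4) right/bottom  bias=-1
  edge (4, 10)→(12, 4): d=(8,-6) top-left  bias=+0
    (4,0)@(9, 1): e=[0,70,-42] → ·  [on edge]
    (5,1)@(11, 3): e=[0,42,-14] → ·  [on edge]
    (5,2)@(11, 5): e=[4,22,2] → █
    (6,2)@(13, 5): e=[0,14,14] → ·  [on edge]
    (4,3)@(9, 7): e=[12,10,6] → █
    (6,3)@(13, 7): e=[4,-6,30] → ·
    (4,4)@(9, 9): e=[16,-10,22] → ·
    (5,4)@(11, 9): e=[12,-18,34] → ·
  covered (3 px):
    · · · · · · ·
    · · · · · · ·
    · · · · · █ ·
    · · · · █ █ ·
    · · · · · · ·

Z-buffer (winner per pixel, '.' = empty):
  . . . . . . .
  . . . . . . .
  . . . . . 1 .
  . . 0 0 1 1 .
  . 0 0 . . . .

Answer: -1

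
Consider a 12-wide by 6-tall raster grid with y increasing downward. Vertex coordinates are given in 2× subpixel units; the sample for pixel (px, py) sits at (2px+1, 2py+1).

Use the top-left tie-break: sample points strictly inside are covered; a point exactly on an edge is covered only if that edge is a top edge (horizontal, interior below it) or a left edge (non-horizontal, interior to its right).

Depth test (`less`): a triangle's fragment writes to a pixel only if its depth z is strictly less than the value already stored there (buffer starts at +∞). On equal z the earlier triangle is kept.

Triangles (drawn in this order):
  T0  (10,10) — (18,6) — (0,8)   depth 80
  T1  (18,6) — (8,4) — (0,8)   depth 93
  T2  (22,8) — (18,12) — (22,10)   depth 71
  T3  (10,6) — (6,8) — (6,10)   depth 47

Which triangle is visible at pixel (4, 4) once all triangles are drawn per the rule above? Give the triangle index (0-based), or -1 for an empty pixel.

T0:
  2·area = 56  (B↔C swapped to make it positive)
  edge (10, 10)→(0, 8): d=(-10,-2) top-left  bias=+0
  edge (0, 8)→(18, 6): d=(18,-2) top-left  bias=+0
  edge (18, 6)→(10, 10): d=(-8,4) right/bottom  bias=-1
    (4,3)@(9, 7): e=[28,0,28] → X  [on edge]
    (5,3)@(11, 7): e=[32,4,20] → X
    (6,3)@(13, 7): e=[36,8,12] → X
    (7,3)@(15, 7): e=[40,12,4] → X
    (8,3)@(17, 7): e=[44,16,-4] → .
    (2,4)@(5, 9): e=[0,28,28] → X  [on edge]
    (3,4)@(7, 9): e=[4,32,20] → X
    (6,4)@(13, 9): e=[16,44,-4] → .
    (7,4)@(15, 9): e=[20,48,-12] → .
    (2,5)@(5, 11): e=[-20,64,12] → .
    (3,5)@(7, 11): e=[-16,68,4] → .
    (4,5)@(9, 11): e=[-12,72,-4] → .
    (7,5)@(15, 11): e=[0,84,-28] → .  [on edge]
  covered (8 px):
    . . . . . . . . . . . .
    . . . . . . . . . . . .
    . . . . . . . . . . . .
    . . . . X X X X . . . .
    . . X X X X . . . . . .
    . . . . . . . . . . . .
T1:
  2·area = 56  (B↔C swapped to make it positive)
  edge (18, 6)→(0, 8): d=(-18,2) right/bottom  bias=-1
  edge (0, 8)→(8, 4): d=(8,-4) top-left  bias=+0
  edge (8, 4)→(18, 6): d=(10,2) right/bottom  bias=-1
    (1,1)@(3, 3): e=[84,-28,0] → .  [on edge]
    (3,2)@(7, 5): e=[40,4,12] → X
    (4,2)@(9, 5): e=[36,12,8] → X
    (5,2)@(11, 5): e=[32,20,4] → X
    (6,2)@(13, 5): e=[28,28,0] → .  [on edge]
    (1,3)@(3, 7): e=[12,4,40] → X
    (2,3)@(5, 7): e=[8,12,36] → X
    (4,3)@(9, 7): e=[0,28,28] → .  [on edge]
    (5,3)@(11, 7): e=[-4,36,24] → .
    (11,3)@(23, 7): e=[-28,84,0] → .  [on edge]
    (1,4)@(3, 9): e=[-24,20,60] → .
    (2,4)@(5, 9): e=[-28,28,56] → .
  covered (6 px):
    . . . . . . . . . . . .
    . . . . . . . . . . . .
    . . . X X X . . . . . .
    . X X X . . . . . . . .
    . . . . . . . . . . . .
    . . . . . . . . . . . .
T2:
  2·area = 8  (B↔C swapped to make it positive)
  edge (22, 8)→(22, 10): d=(0,2) right/bottom  bias=-1
  edge (22, 10)→(18, 12): d=(-4,2) right/bottom  bias=-1
  edge (18, 12)→(22, 8): d=(4,-4) top-left  bias=+0
    (11,3)@(23, 7): e=[-2,10,0] → .  [on edge]
    (10,4)@(21, 9): e=[2,6,0] → X  [on edge]
    (11,4)@(23, 9): e=[-2,2,8] → .
    (9,5)@(19, 11): e=[6,2,0] → X  [on edge]
    (10,5)@(21, 11): e=[2,-2,8] → .
  covered (2 px):
    . . . . . . . . . . . .
    . . . . . . . . . . . .
    . . . . . . . . . . . .
    . . . . . . . . . . . .
    . . . . . . . . . . X .
    . . . . . . . . . X . .
T3:
  2·area = 8  (B↔C swapped to make it positive)
  edge (10, 6)→(6, 10): d=(-4,4) right/bottom  bias=-1
  edge (6, 10)→(6, 8): d=(0,-2) top-left  bias=+0
  edge (6, 8)→(10, 6): d=(4,-2) top-left  bias=+0
    (7,0)@(15, 1): e=[0,18,-10] → .  [on edge]
    (6,1)@(13, 3): e=[0,14,-6] → .  [on edge]
    (5,2)@(11, 5): e=[0,10,-2] → .  [on edge]
    (4,3)@(9, 7): e=[0,6,2] → .  [on edge]
    (3,4)@(7, 9): e=[0,2,6] → .  [on edge]
    (2,5)@(5, 11): e=[0,-2,10] → .  [on edge]
  covered (0 px):
    . . . . . . . . . . . .
    . . . . . . . . . . . .
    . . . . . . . . . . . .
    . . . . . . . . . . . .
    . . . . . . . . . . . .
    . . . . . . . . . . . .

Z-buffer (winner per pixel, '.' = empty):
  . . . . . . . . . . . .
  . . . . . . . . . . . .
  . . . 1 1 1 . . . . . .
  . 1 1 1 0 0 0 0 . . . .
  . . 0 0 0 0 . . . . 2 .
  . . . . . . . . . 2 . .

Answer: 0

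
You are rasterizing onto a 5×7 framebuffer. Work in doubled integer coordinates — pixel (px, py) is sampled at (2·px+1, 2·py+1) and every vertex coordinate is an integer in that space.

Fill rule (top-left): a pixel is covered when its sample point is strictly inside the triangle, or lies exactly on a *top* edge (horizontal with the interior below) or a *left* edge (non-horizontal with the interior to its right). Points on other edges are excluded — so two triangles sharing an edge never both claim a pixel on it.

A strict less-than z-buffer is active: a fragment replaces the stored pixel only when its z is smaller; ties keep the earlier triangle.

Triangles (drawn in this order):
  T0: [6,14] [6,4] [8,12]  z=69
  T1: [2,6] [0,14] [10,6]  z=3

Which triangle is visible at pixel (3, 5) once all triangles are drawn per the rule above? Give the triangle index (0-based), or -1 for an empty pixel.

T0:
  2·area = 20
  edge (6, 14)→(6, 4): d=(0,-10) top-left  bias=+0
  edge (6, 4)→(8, 12): d=(2,8) right/bottom  bias=-1
  edge (8, 12)→(6, 14): d=(-2,2) right/bottom  bias=-1
    (3,4)@(7, 9): e=[10,2,8] → █
    (4,4)@(9, 9): e=[30,-14,4] → ·
    (3,5)@(7, 11): e=[10,6,4] → █
    (4,5)@(9, 11): e=[30,-10,0] → ·  [on edge]
    (3,6)@(7, 13): e=[10,10,0] → ·  [on edge]
  covered (2 px):
    · · · · ·
    · · · · ·
    · · · · ·
    · · · · ·
    · · · █ ·
    · · · █ ·
    · · · · ·
T1:
  2·area = 64  (B↔C swapped to make it positive)
  edge (2, 6)→(10, 6): d=(8,0) top-left  bias=+0
  edge (10, 6)→(0, 14): d=(-10,8) right/bottom  bias=-1
  edge (0, 14)→(2, 6): d=(2,-8) top-left  bias=+0
    (1,3)@(3, 7): e=[8,46,10] → █
    (2,3)@(5, 7): e=[8,30,26] → █
    (3,3)@(7, 7): e=[8,14,42] → █
    (4,3)@(9, 7): e=[8,-2,58] → ·
    (1,4)@(3, 9): e=[24,26,14] → █
    (3,4)@(7, 9): e=[24,-6,46] → ·
    (0,5)@(1, 11): e=[40,22,2] → █
    (2,5)@(5, 11): e=[40,-10,34] → ·
    (0,6)@(1, 13): e=[56,2,6] → █
    (1,6)@(3, 13): e=[56,-14,22] → ·
  covered (8 px):
    · · · · ·
    · · · · ·
    · · · · ·
    · █ █ █ ·
    · █ █ · ·
    █ █ · · ·
    █ · · · ·

Z-buffer (winner per pixel, '.' = empty):
  . . . . .
  . . . . .
  . . . . .
  . 1 1 1 .
  . 1 1 0 .
  1 1 . 0 .
  1 . . . .

Answer: 0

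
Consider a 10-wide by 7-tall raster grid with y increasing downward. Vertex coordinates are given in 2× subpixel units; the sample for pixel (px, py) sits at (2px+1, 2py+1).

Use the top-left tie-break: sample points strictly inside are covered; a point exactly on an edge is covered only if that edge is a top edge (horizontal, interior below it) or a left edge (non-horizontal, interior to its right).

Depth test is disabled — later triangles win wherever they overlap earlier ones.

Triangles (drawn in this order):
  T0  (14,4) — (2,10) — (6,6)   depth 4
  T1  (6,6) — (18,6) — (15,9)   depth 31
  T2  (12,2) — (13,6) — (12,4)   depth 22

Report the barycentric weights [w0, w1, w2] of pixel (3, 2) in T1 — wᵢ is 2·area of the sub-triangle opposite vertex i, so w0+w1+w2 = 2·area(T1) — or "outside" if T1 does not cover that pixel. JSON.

T0:
  2·area = 24
  edge (14, 4)→(2, 10): d=(-12,6) right/bottom  bias=-1
  edge (2, 10)→(6, 6): d=(4,-4) top-left  bias=+0
  edge (6, 6)→(14, 4): d=(8,-2) top-left  bias=+0
    (5,0)@(11, 1): e=[54,0,-30] → .  [on edge]
    (4,1)@(9, 3): e=[42,0,-18] → .  [on edge]
    (3,2)@(7, 5): e=[30,0,-6] → .  [on edge]
    (5,2)@(11, 5): e=[6,16,2] → X
    (6,2)@(13, 5): e=[-6,24,6] → .
    (2,3)@(5, 7): e=[18,0,6] → X  [on edge]
    (3,3)@(7, 7): e=[6,8,10] → X
    (4,3)@(9, 7): e=[-6,16,14] → .
    (5,3)@(11, 7): e=[-18,24,18] → .
    (1,4)@(3, 9): e=[6,0,18] → X  [on edge]
    (2,4)@(5, 9): e=[-6,8,22] → .
    (3,4)@(7, 9): e=[-18,16,26] → .
    (0,5)@(1, 11): e=[-6,0,30] → .  [on edge]
  covered (4 px):
    . . . . . . . . . .
    . . . . . . . . . .
    . . . . . X . . . .
    . . X X . . . . . .
    . X . . . . . . . .
    . . . . . . . . . .
    . . . . . . . . . .
T1:
  2·area = 36
  edge (6, 6)→(18, 6): d=(12,0) top-left  bias=+0
  edge (18, 6)→(15, 9): d=(-3,3) right/bottom  bias=-1
  edge (15, 9)→(6, 6): d=(-9,-3) top-left  bias=+0
    (1,2)@(3, 5): e=[-12,48,0] → .  [on edge]
    (9,2)@(19, 5): e=[-12,0,48] → .  [on edge]
    (4,3)@(9, 7): e=[12,24,0] → X  [on edge]
    (5,3)@(11, 7): e=[12,18,6] → X
    (6,3)@(13, 7): e=[12,12,12] → X
    (7,3)@(15, 7): e=[12,6,18] → X
    (8,3)@(17, 7): e=[12,0,24] → .  [on edge]
    (4,4)@(9, 9): e=[36,18,-18] → .
    (5,4)@(11, 9): e=[36,12,-12] → .
    (6,4)@(13, 9): e=[36,6,-6] → .
    (7,4)@(15, 9): e=[36,0,0] → .  [on edge]
    (6,5)@(13, 11): e=[60,0,-24] → .  [on edge]
    (5,6)@(11, 13): e=[84,0,-48] → .  [on edge]
  covered (4 px):
    . . . . . . . . . .
    . . . . . . . . . .
    . . . . . . . . . .
    . . . . X X X X . .
    . . . . . . . . . .
    . . . . . . . . . .
    . . . . . . . . . .
T2:
  2·area = 2
  edge (12, 2)→(13, 6): d=(1,4) right/bottom  bias=-1
  edge (13, 6)→(12, 4): d=(-1,-2) top-left  bias=+0
  edge (12, 4)→(12, 2): d=(0,-2) top-left  bias=+0
  covered (0 px):
    . . . . . . . . . .
    . . . . . . . . . .
    . . . . . . . . . .
    . . . . . . . . . .
    . . . . . . . . . .
    . . . . . . . . . .
    . . . . . . . . . .

Answer: "outside"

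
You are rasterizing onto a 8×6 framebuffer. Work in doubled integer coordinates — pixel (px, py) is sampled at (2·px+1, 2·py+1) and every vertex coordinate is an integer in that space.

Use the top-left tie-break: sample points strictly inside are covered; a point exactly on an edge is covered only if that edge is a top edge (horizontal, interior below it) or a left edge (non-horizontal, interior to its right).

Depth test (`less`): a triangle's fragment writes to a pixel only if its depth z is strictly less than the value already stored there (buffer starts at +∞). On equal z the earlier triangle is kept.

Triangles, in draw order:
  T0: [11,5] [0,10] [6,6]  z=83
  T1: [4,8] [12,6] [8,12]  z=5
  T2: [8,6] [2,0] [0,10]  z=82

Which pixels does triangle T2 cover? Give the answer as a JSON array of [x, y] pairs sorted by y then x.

T0:
  2·area = 14
  edge (11, 5)→(0, 10): d=(-11,5) right/bottom  bias=-1
  edge (0, 10)→(6, 6): d=(6,-4) top-left  bias=+0
  edge (6, 6)→(11, 5): d=(5,-1) top-left  bias=+0
    (5,2)@(11, 5): e=[0,14,0] → ·  [on edge]
    (0,3)@(1, 7): e=[28,-14,0] → ·  [on edge]
    (2,3)@(5, 7): e=[8,2,4] → #
    (3,3)@(7, 7): e=[-2,10,6] → ·
    (2,4)@(5, 9): e=[-14,14,14] → ·
  covered (1 px):
    · · · · · · · ·
    · · · · · · · ·
    · · · · · · · ·
    · · # · · · · ·
    · · · · · · · ·
    · · · · · · · ·
T1:
  2·area = 40
  edge (4, 8)→(12, 6): d=(8,-2) top-left  bias=+0
  edge (12, 6)→(8, 12): d=(-4,6) right/bottom  bias=-1
  edge (8, 12)→(4, 8): d=(-4,-4) top-left  bias=+0
    (0,2)@(1, 5): e=[-30,70,0] → ·  [on edge]
    (1,3)@(3, 7): e=[-10,50,0] → ·  [on edge]
    (4,3)@(9, 7): e=[2,14,24] → #
    (5,3)@(11, 7): e=[6,2,32] → #
    (6,3)@(13, 7): e=[10,-10,40] → ·
    (2,4)@(5, 9): e=[10,30,0] → #  [on edge]
    (3,4)@(7, 9): e=[14,18,8] → #
    (5,4)@(11, 9): e=[22,-6,24] → ·
    (2,5)@(5, 11): e=[26,22,-8] → ·
    (3,5)@(7, 11): e=[30,10,0] → #  [on edge]
    (4,5)@(9, 11): e=[34,-2,8] → ·
  covered (6 px):
    · · · · · · · ·
    · · · · · · · ·
    · · · · · · · ·
    · · · · # # · ·
    · · # # # · · ·
    · · · # · · · ·
T2:
  2·area = 72  (B↔C swapped to make it positive)
  edge (8, 6)→(0, 10): d=(-8,4) right/bottom  bias=-1
  edge (0, 10)→(2, 0): d=(2,-10) top-left  bias=+0
  edge (2, 0)→(8, 6): d=(6,6) right/bottom  bias=-1
    (1,0)@(3, 1): e=[60,12,0] → ·  [on edge]
    (1,1)@(3, 3): e=[44,16,12] → #
    (2,1)@(5, 3): e=[36,36,0] → ·  [on edge]
    (0,2)@(1, 5): e=[36,0,36] → #  [on edge]
    (2,2)@(5, 5): e=[20,40,12] → #
    (3,2)@(7, 5): e=[12,60,0] → ·  [on edge]
    (0,3)@(1, 7): e=[20,4,48] → #
    (3,3)@(7, 7): e=[-4,64,12] → ·
    (4,3)@(9, 7): e=[-12,84,0] → ·  [on edge]
    (0,4)@(1, 9): e=[4,8,60] → #
    (1,4)@(3, 9): e=[-4,28,48] → ·
    (2,4)@(5, 9): e=[-12,48,36] → ·
    (5,4)@(11, 9): e=[-36,108,0] → ·  [on edge]
    (6,5)@(13, 11): e=[-60,132,0] → ·  [on edge]
  covered (8 px):
    · · · · · · · ·
    · # · · · · · ·
    # # # · · · · ·
    # # # · · · · ·
    # · · · · · · ·
    · · · · · · · ·

Answer: [[1,1],[0,2],[1,2],[2,2],[0,3],[1,3],[2,3],[0,4]]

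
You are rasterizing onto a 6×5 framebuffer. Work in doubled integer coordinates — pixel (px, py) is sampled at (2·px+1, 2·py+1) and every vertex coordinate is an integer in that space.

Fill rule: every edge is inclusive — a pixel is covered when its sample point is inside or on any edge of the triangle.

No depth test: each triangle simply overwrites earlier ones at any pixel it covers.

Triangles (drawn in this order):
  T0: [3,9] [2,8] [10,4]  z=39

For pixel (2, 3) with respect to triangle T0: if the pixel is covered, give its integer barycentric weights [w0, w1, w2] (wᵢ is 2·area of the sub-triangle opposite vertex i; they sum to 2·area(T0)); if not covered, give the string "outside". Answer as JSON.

T0:
  2·area = 12
  edge (3, 9)→(2, 8): d=(-1,-1) inclusive
  edge (2, 8)→(10, 4): d=(8,-4) inclusive
  edge (10, 4)→(3, 9): d=(-7,5) inclusive
    (0,3)@(1, 7): e=[0,-12,24] → .  [on edge]
    (2,3)@(5, 7): e=[4,4,4] → X
    (3,3)@(7, 7): e=[6,12,-6] → .
    (1,4)@(3, 9): e=[0,12,0] → X  [on edge]
    (2,4)@(5, 9): e=[2,20,-10] → .
  covered (2 px):
    . . . . . .
    . . . . . .
    . . . . . .
    . . X . . .
    . X . . . .

Final: [4,4,4]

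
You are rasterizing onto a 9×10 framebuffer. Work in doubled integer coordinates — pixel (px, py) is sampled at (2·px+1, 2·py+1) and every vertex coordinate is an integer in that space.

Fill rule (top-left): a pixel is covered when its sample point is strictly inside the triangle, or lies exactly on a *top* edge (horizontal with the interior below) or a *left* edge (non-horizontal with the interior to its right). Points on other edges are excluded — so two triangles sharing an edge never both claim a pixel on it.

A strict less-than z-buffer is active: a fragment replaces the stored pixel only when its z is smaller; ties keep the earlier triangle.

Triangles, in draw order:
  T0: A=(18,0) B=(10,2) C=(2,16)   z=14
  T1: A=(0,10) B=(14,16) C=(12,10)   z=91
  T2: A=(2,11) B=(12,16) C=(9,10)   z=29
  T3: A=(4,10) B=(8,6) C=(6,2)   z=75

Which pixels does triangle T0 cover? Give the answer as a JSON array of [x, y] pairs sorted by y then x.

T0:
  2·area = 96  (B↔C swapped to make it positive)
  edge (18, 0)→(2, 16): d=(-16,16) right/bottom  bias=-1
  edge (2, 16)→(10, 2): d=(8,-14) top-left  bias=+0
  edge (10, 2)→(18, 0): d=(8,-2) top-left  bias=+0
    (7,0)@(15, 1): e=[32,62,2] → █
    (8,0)@(17, 1): e=[0,90,6] → ·  [on edge]
    (5,1)@(11, 3): e=[64,22,10] → █
    (6,1)@(13, 3): e=[32,50,14] → █
    (7,1)@(15, 3): e=[0,78,18] → ·  [on edge]
    (4,2)@(9, 5): e=[64,10,22] → █
    (6,2)@(13, 5): e=[0,66,30] → ·  [on edge]
    (4,3)@(9, 7): e=[32,26,38] → █
    (5,3)@(11, 7): e=[0,54,42] → ·  [on edge]
    (3,4)@(7, 9): e=[32,14,50] → █
    (4,4)@(9, 9): e=[0,42,54] → ·  [on edge]
    (2,5)@(5, 11): e=[32,2,62] → █
    (3,5)@(7, 11): e=[0,30,66] → ·  [on edge]
    (2,6)@(5, 13): e=[0,18,78] → ·  [on edge]
    (1,7)@(3, 15): e=[0,6,90] → ·  [on edge]
    (0,8)@(1, 17): e=[0,-6,102] → ·  [on edge]
  covered (8 px):
    · · · · · · · █ ·
    · · · · · █ █ · ·
    · · · · █ █ · · ·
    · · · · █ · · · ·
    · · · █ · · · · ·
    · · █ · · · · · ·
    · · · · · · · · ·
    · · · · · · · · ·
    · · · · · · · · ·
    · · · · · · · · ·
T1:
  2·area = 72  (B↔C swapped to make it positive)
  edge (0, 10)→(12, 10): d=(12,0) top-left  bias=+0
  edge (12, 10)→(14, 16): d=(2,6) right/bottom  bias=-1
  edge (14, 16)→(0, 10): d=(-14,-6) top-left  bias=+0
    (4,0)@(9, 1): e=[-108,0,180] → ·  [on edge]
    (5,3)@(11, 7): e=[-36,0,108] → ·  [on edge]
    (1,5)@(3, 11): e=[12,56,4] → █
    (2,5)@(5, 11): e=[12,44,16] → █
    (3,5)@(7, 11): e=[12,32,28] → █
    (4,5)@(9, 11): e=[12,20,40] → █
    (5,5)@(11, 11): e=[12,8,52] → █
    (6,5)@(13, 11): e=[12,-4,64] → ·
    (1,6)@(3, 13): e=[36,60,-24] → ·
    (2,6)@(5, 13): e=[36,48,-12] → ·
    (3,6)@(7, 13): e=[36,36,0] → █  [on edge]
    (6,6)@(13, 13): e=[36,0,36] → ·  [on edge]
    (7,9)@(15, 19): e=[108,0,-36] → ·  [on edge]
  covered (9 px):
    · · · · · · · · ·
    · · · · · · · · ·
    · · · · · · · · ·
    · · · · · · · · ·
    · · · · · · · · ·
    · █ █ █ █ █ · · ·
    · · · █ █ █ · · ·
    · · · · · · █ · ·
    · · · · · · · · ·
    · · · · · · · · ·
T2:
  2·area = 45  (B↔C swapped to make it positive)
  edge (2, 11)→(9, 10): d=(7,-1) top-left  bias=+0
  edge (9, 10)→(12, 16): d=(3,6) right/bottom  bias=-1
  edge (12, 16)→(2, 11): d=(-10,-5) top-left  bias=+0
    (1,5)@(3, 11): e=[1,39,5] → █
    (2,5)@(5, 11): e=[3,27,15] → █
    (3,5)@(7, 11): e=[5,15,25] → █
    (4,5)@(9, 11): e=[7,3,35] → █
    (5,5)@(11, 11): e=[9,-9,45] → ·
    (1,6)@(3, 13): e=[15,45,-15] → ·
    (2,6)@(5, 13): e=[17,33,-5] → ·
    (3,6)@(7, 13): e=[19,21,5] → █
    (5,6)@(11, 13): e=[23,-3,25] → ·
    (3,7)@(7, 15): e=[33,27,-15] → ·
    (4,7)@(9, 15): e=[35,15,-5] → ·
    (5,7)@(11, 15): e=[37,3,5] → █
  covered (7 px):
    · · · · · · · · ·
    · · · · · · · · ·
    · · · · · · · · ·
    · · · · · · · · ·
    · · · · · · · · ·
    · █ █ █ █ · · · ·
    · · · █ █ · · · ·
    · · · · · █ · · ·
    · · · · · · · · ·
    · · · · · · · · ·
T3:
  2·area = 24  (B↔C swapped to make it positive)
  edge (4, 10)→(6, 2): d=(2,-8) top-left  bias=+0
  edge (6, 2)→(8, 6): d=(2,4) right/bottom  bias=-1
  edge (8, 6)→(4, 10): d=(-4,4) right/bottom  bias=-1
    (6,0)@(13, 1): e=[54,-30,0] → ·  [on edge]
    (5,1)@(11, 3): e=[42,-18,0] → ·  [on edge]
    (3,2)@(7, 5): e=[14,2,8] → █
    (4,2)@(9, 5): e=[30,-6,0] → ·  [on edge]
    (2,3)@(5, 7): e=[2,14,8] → █
    (3,3)@(7, 7): e=[18,6,0] → ·  [on edge]
    (2,4)@(5, 9): e=[6,18,0] → ·  [on edge]
    (1,5)@(3, 11): e=[-6,30,0] → ·  [on edge]
    (0,6)@(1, 13): e=[-18,42,0] → ·  [on edge]
  covered (2 px):
    · · · · · · · · ·
    · · · · · · · · ·
    · · · █ · · · · ·
    · · █ · · · · · ·
    · · · · · · · · ·
    · · · · · · · · ·
    · · · · · · · · ·
    · · · · · · · · ·
    · · · · · · · · ·
    · · · · · · · · ·

Answer: [[7,0],[5,1],[6,1],[4,2],[5,2],[4,3],[3,4],[2,5]]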